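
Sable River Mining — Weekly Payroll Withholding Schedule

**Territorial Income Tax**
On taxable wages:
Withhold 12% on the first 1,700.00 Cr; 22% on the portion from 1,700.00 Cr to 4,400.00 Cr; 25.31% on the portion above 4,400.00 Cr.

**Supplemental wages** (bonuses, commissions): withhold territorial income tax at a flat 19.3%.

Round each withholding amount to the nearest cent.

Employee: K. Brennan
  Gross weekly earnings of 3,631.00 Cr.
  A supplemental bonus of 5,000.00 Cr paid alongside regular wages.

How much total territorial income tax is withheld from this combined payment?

Territorial Income Tax: taxable = 3,631.00 Cr
  204.00 Cr + 22% × (3,631.00 Cr − 1,700.00 Cr) = 204.00 Cr + 22% × 1,931.00 Cr = 628.82 Cr
Supplemental (19.3% flat on bonus): 19.3% × 5,000.00 Cr = 965.00 Cr
Total territorial income tax: 628.82 Cr + 965.00 Cr = 1,593.82 Cr

1,593.82 Cr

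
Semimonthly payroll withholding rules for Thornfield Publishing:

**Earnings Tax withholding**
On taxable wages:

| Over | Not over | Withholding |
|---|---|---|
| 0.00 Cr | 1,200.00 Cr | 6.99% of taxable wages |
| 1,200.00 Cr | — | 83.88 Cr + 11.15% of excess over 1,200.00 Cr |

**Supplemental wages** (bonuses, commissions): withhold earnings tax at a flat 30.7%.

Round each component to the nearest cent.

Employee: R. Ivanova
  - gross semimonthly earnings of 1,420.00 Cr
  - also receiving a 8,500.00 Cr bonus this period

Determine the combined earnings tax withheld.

Earnings Tax: taxable = 1,420.00 Cr
  83.88 Cr + 11.15% × (1,420.00 Cr − 1,200.00 Cr) = 83.88 Cr + 11.15% × 220.00 Cr = 108.41 Cr
Supplemental (30.7% flat on bonus): 30.7% × 8,500.00 Cr = 2,609.50 Cr
Total earnings tax: 108.41 Cr + 2,609.50 Cr = 2,717.91 Cr

2,717.91 Cr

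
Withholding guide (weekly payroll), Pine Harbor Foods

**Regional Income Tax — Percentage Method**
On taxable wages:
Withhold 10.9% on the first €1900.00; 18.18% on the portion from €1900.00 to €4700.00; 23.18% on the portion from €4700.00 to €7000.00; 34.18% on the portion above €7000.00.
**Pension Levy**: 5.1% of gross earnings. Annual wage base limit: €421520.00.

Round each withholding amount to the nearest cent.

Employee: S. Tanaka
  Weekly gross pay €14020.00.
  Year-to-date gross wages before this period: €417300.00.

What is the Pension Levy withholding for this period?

Pension Levy: cap €421520.00 − YTD €417300.00 = €4220.00 subject; 5.1% × €4220.00 = €215.22

€215.22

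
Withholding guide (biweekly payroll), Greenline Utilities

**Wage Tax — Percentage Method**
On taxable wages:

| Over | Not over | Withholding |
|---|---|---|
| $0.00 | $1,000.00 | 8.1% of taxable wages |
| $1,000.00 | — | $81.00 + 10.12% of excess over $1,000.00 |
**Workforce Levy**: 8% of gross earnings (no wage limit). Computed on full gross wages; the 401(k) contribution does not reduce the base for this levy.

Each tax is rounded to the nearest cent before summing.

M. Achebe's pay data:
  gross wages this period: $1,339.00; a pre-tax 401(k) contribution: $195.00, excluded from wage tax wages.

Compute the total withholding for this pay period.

Wage Tax: taxable = $1,339.00 − $195.00 = $1,144.00
  $81.00 + 10.12% × ($1,144.00 − $1,000.00) = $81.00 + 10.12% × $144.00 = $95.57
Workforce Levy: 8% × $1,339.00 = $107.12
Total: $95.57 + $107.12 = $202.69

$202.69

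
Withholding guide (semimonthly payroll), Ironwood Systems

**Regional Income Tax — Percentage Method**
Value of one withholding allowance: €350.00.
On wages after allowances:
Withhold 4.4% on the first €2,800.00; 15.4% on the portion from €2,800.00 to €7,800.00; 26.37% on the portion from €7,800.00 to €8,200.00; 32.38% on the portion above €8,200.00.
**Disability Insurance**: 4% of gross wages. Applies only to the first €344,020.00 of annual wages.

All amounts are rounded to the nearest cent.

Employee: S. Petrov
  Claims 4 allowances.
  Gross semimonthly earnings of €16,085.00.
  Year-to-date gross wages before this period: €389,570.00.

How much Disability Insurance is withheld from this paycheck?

Disability Insurance: YTD €389,570.00 ≥ cap €344,020.00 → €0.00

€0.00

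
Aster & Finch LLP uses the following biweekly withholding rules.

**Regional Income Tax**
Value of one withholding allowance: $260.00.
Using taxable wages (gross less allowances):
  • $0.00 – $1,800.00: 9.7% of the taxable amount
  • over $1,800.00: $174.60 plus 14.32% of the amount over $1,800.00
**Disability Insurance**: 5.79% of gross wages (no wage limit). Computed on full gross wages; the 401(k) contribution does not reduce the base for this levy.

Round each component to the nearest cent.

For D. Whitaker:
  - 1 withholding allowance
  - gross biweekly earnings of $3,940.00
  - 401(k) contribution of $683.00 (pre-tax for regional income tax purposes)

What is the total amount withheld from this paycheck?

$574.14

Regional Income Tax: taxable = $3,940.00 − $683.00 − 1×$260.00 = $2,997.00
  $174.60 + 14.32% × ($2,997.00 − $1,800.00) = $174.60 + 14.32% × $1,197.00 = $346.01
Disability Insurance: 5.79% × $3,940.00 = $228.13
Total: $346.01 + $228.13 = $574.14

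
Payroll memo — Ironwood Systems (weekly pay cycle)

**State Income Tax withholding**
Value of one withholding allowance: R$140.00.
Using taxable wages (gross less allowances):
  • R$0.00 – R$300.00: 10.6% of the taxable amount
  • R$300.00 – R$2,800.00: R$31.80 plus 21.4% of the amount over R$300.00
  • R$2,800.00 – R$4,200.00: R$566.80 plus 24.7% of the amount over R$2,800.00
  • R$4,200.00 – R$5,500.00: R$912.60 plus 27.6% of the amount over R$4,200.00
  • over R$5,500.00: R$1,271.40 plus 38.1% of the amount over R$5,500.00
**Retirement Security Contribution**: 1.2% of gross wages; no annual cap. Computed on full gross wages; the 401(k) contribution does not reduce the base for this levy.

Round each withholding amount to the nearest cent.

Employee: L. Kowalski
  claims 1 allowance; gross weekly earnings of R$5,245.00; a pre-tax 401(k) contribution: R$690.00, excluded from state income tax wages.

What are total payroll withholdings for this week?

State Income Tax: taxable = R$5,245.00 − R$690.00 − 1×R$140.00 = R$4,415.00
  R$912.60 + 27.6% × (R$4,415.00 − R$4,200.00) = R$912.60 + 27.6% × R$215.00 = R$971.94
Retirement Security Contribution: 1.2% × R$5,245.00 = R$62.94
Total: R$971.94 + R$62.94 = R$1,034.88

R$1,034.88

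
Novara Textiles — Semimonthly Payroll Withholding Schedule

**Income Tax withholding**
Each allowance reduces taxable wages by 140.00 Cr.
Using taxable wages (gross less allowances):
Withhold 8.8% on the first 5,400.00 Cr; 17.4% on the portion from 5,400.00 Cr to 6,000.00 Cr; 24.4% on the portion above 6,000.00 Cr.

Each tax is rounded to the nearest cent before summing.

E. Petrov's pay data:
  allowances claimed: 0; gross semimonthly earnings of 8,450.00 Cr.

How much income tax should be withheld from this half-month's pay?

1,177.40 Cr

Income Tax: taxable = 8,450.00 Cr
  579.60 Cr + 24.4% × (8,450.00 Cr − 6,000.00 Cr) = 579.60 Cr + 24.4% × 2,450.00 Cr = 1,177.40 Cr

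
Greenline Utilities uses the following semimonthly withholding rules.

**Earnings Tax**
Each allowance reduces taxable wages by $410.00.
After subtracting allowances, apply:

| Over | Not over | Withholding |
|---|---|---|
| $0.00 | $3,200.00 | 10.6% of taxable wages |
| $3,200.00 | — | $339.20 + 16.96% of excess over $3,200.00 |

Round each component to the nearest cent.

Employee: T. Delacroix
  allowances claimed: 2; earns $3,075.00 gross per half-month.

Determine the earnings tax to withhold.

$239.03

Earnings Tax: taxable = $3,075.00 − 2×$410.00 = $2,255.00
  10.6% × $2,255.00 = $239.03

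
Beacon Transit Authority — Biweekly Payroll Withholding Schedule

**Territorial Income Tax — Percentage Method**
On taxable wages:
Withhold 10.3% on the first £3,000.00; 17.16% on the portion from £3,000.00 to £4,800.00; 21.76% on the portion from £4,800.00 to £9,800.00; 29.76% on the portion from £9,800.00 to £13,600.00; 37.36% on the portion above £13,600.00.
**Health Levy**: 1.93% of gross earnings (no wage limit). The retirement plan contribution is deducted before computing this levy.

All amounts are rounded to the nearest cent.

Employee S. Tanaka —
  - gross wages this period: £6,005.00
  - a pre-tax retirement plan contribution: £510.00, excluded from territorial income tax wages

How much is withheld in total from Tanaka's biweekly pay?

Territorial Income Tax: taxable = £6,005.00 − £510.00 = £5,495.00
  £617.88 + 21.76% × (£5,495.00 − £4,800.00) = £617.88 + 21.76% × £695.00 = £769.11
Health Levy: 1.93% × £5,495.00 = £106.05
Total: £769.11 + £106.05 = £875.16

£875.16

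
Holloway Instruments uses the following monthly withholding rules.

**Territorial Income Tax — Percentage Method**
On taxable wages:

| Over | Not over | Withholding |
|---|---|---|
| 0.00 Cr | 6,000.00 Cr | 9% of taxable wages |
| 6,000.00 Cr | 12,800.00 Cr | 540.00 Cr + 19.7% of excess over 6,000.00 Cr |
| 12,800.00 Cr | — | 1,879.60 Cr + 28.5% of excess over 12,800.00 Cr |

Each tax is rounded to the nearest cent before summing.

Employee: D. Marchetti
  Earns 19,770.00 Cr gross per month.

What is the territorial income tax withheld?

3,866.05 Cr

Territorial Income Tax: taxable = 19,770.00 Cr
  1,879.60 Cr + 28.5% × (19,770.00 Cr − 12,800.00 Cr) = 1,879.60 Cr + 28.5% × 6,970.00 Cr = 3,866.05 Cr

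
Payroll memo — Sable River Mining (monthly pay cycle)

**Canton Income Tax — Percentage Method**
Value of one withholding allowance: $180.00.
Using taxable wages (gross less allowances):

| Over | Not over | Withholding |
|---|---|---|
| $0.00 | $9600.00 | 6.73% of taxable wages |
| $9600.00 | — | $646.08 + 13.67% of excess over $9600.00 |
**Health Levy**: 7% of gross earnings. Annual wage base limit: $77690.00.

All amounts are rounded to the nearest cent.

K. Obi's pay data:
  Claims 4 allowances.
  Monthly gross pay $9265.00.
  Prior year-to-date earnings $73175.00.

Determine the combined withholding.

Canton Income Tax: taxable = $9265.00 − 4×$180.00 = $8545.00
  6.73% × $8545.00 = $575.08
Health Levy: cap $77690.00 − YTD $73175.00 = $4515.00 subject; 7% × $4515.00 = $316.05
Total: $575.08 + $316.05 = $891.13

$891.13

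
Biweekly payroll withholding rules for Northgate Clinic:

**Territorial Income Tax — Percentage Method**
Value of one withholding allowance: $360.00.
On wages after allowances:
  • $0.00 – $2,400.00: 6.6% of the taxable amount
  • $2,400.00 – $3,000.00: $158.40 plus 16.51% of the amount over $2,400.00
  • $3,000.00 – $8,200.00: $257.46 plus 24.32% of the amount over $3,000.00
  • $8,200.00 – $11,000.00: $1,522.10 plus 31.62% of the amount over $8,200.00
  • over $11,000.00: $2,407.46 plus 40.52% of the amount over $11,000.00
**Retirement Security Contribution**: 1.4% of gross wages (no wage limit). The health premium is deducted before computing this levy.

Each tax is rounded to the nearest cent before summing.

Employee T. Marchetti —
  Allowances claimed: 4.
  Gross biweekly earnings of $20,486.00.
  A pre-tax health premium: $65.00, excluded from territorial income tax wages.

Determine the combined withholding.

$5,927.25

Territorial Income Tax: taxable = $20,486.00 − $65.00 − 4×$360.00 = $18,981.00
  $2,407.46 + 40.52% × ($18,981.00 − $11,000.00) = $2,407.46 + 40.52% × $7,981.00 = $5,641.36
Retirement Security Contribution: 1.4% × $20,421.00 = $285.89
Total: $5,641.36 + $285.89 = $5,927.25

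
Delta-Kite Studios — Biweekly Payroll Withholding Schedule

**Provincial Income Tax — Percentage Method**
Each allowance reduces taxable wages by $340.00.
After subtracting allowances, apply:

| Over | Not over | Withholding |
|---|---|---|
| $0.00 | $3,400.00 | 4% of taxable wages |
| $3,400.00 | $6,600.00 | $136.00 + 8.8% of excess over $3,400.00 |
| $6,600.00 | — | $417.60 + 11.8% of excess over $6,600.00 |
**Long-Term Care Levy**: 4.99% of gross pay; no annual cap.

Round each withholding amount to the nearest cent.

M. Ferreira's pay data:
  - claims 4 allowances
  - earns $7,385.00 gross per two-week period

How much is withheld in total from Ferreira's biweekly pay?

$735.51

Provincial Income Tax: taxable = $7,385.00 − 4×$340.00 = $6,025.00
  $136.00 + 8.8% × ($6,025.00 − $3,400.00) = $136.00 + 8.8% × $2,625.00 = $367.00
Long-Term Care Levy: 4.99% × $7,385.00 = $368.51
Total: $367.00 + $368.51 = $735.51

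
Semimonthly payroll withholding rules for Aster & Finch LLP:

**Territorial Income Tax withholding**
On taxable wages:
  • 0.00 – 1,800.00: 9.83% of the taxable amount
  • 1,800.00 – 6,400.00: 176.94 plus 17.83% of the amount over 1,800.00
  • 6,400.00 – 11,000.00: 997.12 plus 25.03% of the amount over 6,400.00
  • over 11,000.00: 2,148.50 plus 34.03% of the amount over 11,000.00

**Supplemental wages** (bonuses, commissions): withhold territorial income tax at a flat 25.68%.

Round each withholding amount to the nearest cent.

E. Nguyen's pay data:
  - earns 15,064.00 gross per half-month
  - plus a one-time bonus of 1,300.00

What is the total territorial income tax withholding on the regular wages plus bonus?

3,865.32

Territorial Income Tax: taxable = 15,064.00
  2,148.50 + 34.03% × (15,064.00 − 11,000.00) = 2,148.50 + 34.03% × 4,064.00 = 3,531.48
Supplemental (25.68% flat on bonus): 25.68% × 1,300.00 = 333.84
Total territorial income tax: 3,531.48 + 333.84 = 3,865.32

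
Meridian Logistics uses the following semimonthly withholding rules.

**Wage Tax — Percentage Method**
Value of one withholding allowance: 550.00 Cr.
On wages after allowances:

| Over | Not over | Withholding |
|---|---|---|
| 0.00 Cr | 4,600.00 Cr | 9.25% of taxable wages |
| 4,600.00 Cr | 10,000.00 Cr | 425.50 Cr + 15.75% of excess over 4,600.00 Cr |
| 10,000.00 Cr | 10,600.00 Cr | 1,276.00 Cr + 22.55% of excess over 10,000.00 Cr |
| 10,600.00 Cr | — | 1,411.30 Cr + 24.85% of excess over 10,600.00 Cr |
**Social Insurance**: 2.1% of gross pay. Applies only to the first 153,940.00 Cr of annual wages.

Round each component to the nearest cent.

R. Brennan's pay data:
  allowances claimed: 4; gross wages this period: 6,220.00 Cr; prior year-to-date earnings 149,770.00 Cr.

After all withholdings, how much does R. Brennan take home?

5,760.58 Cr

Wage Tax: taxable = 6,220.00 Cr − 4×550.00 Cr = 4,020.00 Cr
  9.25% × 4,020.00 Cr = 371.85 Cr
Social Insurance: cap 153,940.00 Cr − YTD 149,770.00 Cr = 4,170.00 Cr subject; 2.1% × 4,170.00 Cr = 87.57 Cr
Total withheld: 371.85 Cr + 87.57 Cr = 459.42 Cr
Net pay: 6,220.00 Cr − 459.42 Cr = 5,760.58 Cr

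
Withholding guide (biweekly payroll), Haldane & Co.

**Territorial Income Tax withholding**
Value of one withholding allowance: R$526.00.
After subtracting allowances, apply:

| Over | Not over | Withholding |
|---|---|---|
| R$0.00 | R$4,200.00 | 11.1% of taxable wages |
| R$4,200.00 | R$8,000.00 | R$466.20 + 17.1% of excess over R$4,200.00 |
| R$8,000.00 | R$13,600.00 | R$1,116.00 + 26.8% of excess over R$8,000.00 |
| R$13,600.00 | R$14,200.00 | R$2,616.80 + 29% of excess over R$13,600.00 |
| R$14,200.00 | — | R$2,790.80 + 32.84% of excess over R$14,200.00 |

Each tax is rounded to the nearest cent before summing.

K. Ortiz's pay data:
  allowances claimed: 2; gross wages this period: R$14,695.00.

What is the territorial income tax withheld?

Territorial Income Tax: taxable = R$14,695.00 − 2×R$526.00 = R$13,643.00
  R$2,616.80 + 29% × (R$13,643.00 − R$13,600.00) = R$2,616.80 + 29% × R$43.00 = R$2,629.27

R$2,629.27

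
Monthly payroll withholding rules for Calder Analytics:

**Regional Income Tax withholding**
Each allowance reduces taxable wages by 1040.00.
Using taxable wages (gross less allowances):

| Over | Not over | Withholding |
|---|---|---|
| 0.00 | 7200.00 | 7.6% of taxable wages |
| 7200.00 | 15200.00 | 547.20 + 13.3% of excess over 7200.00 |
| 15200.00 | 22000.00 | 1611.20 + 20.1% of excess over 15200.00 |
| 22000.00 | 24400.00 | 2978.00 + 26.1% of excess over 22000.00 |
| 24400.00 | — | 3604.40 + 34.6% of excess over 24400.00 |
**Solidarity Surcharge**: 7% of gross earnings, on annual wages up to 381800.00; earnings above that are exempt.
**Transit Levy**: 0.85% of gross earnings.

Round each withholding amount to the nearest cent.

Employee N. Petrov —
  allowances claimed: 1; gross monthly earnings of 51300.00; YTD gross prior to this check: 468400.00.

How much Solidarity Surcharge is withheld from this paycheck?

0.00

Solidarity Surcharge: YTD 468400.00 ≥ cap 381800.00 → 0.00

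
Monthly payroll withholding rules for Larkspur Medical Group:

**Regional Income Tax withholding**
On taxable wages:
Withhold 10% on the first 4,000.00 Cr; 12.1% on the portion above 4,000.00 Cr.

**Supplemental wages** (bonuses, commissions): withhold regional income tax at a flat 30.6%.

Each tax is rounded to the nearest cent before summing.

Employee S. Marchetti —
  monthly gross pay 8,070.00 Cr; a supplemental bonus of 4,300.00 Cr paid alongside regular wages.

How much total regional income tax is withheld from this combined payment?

2,208.27 Cr

Regional Income Tax: taxable = 8,070.00 Cr
  400.00 Cr + 12.1% × (8,070.00 Cr − 4,000.00 Cr) = 400.00 Cr + 12.1% × 4,070.00 Cr = 892.47 Cr
Supplemental (30.6% flat on bonus): 30.6% × 4,300.00 Cr = 1,315.80 Cr
Total regional income tax: 892.47 Cr + 1,315.80 Cr = 2,208.27 Cr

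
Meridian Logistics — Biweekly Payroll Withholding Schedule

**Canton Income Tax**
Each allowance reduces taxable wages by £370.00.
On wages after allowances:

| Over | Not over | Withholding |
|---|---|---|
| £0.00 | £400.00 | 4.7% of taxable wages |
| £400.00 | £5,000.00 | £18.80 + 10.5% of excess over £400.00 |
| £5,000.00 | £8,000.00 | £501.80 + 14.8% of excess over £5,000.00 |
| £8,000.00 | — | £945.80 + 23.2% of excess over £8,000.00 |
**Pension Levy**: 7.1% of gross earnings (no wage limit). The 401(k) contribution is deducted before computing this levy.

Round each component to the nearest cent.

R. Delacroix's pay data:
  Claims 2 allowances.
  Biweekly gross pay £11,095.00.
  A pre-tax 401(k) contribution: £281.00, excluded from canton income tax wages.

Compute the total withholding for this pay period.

Canton Income Tax: taxable = £11,095.00 − £281.00 − 2×£370.00 = £10,074.00
  £945.80 + 23.2% × (£10,074.00 − £8,000.00) = £945.80 + 23.2% × £2,074.00 = £1,426.97
Pension Levy: 7.1% × £10,814.00 = £767.79
Total: £1,426.97 + £767.79 = £2,194.76

£2,194.76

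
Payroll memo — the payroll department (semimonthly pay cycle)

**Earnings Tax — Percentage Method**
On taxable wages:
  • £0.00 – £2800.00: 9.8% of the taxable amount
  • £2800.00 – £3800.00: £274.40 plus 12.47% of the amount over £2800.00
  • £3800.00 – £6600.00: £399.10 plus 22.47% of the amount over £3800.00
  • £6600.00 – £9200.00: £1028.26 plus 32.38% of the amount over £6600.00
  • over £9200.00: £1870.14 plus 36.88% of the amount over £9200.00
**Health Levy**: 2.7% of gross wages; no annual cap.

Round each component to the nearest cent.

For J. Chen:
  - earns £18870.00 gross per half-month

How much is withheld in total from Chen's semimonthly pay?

£5945.93

Earnings Tax: taxable = £18870.00
  £1870.14 + 36.88% × (£18870.00 − £9200.00) = £1870.14 + 36.88% × £9670.00 = £5436.44
Health Levy: 2.7% × £18870.00 = £509.49
Total: £5436.44 + £509.49 = £5945.93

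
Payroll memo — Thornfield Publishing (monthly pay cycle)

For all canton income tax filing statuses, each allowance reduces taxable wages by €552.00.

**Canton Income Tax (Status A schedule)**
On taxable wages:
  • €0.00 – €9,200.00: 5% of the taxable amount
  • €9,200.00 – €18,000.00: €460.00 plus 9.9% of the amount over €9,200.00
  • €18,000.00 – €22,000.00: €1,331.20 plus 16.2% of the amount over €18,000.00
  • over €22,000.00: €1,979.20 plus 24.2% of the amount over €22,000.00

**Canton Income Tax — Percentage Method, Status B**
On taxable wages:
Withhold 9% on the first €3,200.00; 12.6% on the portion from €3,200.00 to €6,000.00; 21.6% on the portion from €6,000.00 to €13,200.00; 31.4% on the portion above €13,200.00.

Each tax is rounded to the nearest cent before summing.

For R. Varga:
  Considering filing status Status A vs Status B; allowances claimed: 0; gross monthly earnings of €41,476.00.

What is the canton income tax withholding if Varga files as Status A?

€6,692.39

Canton Income Tax (Status A): taxable = €41,476.00
  €1,979.20 + 24.2% × (€41,476.00 − €22,000.00) = €1,979.20 + 24.2% × €19,476.00 = €6,692.39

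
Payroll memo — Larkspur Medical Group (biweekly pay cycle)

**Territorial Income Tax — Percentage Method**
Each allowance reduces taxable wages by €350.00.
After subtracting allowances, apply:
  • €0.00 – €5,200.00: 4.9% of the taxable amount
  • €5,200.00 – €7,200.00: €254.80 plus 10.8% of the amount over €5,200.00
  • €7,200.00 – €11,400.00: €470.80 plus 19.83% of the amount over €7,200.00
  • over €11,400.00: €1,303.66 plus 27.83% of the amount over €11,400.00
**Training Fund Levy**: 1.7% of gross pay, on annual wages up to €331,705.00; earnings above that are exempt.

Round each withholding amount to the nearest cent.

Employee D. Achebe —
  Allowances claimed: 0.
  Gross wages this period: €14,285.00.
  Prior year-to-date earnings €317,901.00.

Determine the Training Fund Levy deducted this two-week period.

€234.67

Training Fund Levy: cap €331,705.00 − YTD €317,901.00 = €13,804.00 subject; 1.7% × €13,804.00 = €234.67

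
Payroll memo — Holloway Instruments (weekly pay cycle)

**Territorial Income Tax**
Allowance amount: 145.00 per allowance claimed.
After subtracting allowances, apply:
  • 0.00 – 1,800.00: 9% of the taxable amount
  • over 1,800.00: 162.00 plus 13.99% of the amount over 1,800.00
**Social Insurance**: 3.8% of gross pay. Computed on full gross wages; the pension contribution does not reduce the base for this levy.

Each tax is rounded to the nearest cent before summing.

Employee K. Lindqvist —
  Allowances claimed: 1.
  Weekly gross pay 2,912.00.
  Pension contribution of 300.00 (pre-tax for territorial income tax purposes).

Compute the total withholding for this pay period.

Territorial Income Tax: taxable = 2,912.00 − 300.00 − 1×145.00 = 2,467.00
  162.00 + 13.99% × (2,467.00 − 1,800.00) = 162.00 + 13.99% × 667.00 = 255.31
Social Insurance: 3.8% × 2,912.00 = 110.66
Total: 255.31 + 110.66 = 365.97

365.97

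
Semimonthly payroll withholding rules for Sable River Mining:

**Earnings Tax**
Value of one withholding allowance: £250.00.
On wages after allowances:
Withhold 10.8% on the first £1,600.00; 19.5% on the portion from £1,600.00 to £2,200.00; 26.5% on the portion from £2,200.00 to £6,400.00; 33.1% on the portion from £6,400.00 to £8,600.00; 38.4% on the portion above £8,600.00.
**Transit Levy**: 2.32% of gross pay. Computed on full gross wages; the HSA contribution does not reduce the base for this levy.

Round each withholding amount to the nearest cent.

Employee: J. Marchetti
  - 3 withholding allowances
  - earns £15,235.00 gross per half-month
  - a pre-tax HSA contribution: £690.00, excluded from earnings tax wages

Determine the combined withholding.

£4,479.33

Earnings Tax: taxable = £15,235.00 − £690.00 − 3×£250.00 = £13,795.00
  £2,131.00 + 38.4% × (£13,795.00 − £8,600.00) = £2,131.00 + 38.4% × £5,195.00 = £4,125.88
Transit Levy: 2.32% × £15,235.00 = £353.45
Total: £4,125.88 + £353.45 = £4,479.33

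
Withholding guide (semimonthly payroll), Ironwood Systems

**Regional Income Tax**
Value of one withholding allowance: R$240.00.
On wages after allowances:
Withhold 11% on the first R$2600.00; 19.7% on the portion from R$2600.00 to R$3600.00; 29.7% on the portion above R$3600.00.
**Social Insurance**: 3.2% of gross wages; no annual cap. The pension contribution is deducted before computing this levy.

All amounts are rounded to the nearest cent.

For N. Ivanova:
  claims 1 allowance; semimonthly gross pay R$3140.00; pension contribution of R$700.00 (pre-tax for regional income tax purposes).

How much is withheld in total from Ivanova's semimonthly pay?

Regional Income Tax: taxable = R$3140.00 − R$700.00 − 1×R$240.00 = R$2200.00
  11% × R$2200.00 = R$242.00
Social Insurance: 3.2% × R$2440.00 = R$78.08
Total: R$242.00 + R$78.08 = R$320.08

R$320.08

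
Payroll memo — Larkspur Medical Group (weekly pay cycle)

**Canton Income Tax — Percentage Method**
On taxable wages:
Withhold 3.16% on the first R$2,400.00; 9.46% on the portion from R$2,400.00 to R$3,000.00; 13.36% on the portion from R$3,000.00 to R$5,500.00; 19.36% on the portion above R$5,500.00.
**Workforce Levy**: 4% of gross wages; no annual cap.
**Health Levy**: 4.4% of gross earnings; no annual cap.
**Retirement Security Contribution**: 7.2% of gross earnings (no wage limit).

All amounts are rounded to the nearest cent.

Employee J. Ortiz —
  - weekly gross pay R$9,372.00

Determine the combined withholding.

R$2,678.25

Canton Income Tax: taxable = R$9,372.00
  R$466.60 + 19.36% × (R$9,372.00 − R$5,500.00) = R$466.60 + 19.36% × R$3,872.00 = R$1,216.22
Workforce Levy: 4% × R$9,372.00 = R$374.88
Health Levy: 4.4% × R$9,372.00 = R$412.37
Retirement Security Contribution: 7.2% × R$9,372.00 = R$674.78
Total: R$1,216.22 + R$374.88 + R$412.37 + R$674.78 = R$2,678.25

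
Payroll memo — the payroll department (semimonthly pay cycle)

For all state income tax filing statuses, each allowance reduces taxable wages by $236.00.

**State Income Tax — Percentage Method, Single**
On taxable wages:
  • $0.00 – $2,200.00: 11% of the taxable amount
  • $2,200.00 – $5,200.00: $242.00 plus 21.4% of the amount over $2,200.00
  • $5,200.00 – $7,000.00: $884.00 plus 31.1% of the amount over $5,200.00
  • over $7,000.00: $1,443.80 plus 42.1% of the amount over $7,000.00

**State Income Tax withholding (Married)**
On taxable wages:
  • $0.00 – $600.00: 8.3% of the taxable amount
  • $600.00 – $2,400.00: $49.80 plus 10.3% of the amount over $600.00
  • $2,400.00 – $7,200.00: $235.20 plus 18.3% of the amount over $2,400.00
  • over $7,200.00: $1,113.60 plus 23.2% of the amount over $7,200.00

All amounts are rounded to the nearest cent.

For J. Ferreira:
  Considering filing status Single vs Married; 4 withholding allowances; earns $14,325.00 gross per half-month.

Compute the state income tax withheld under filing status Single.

State Income Tax (Single): taxable = $14,325.00 − 4×$236.00 = $13,381.00
  $1,443.80 + 42.1% × ($13,381.00 − $7,000.00) = $1,443.80 + 42.1% × $6,381.00 = $4,130.20

$4,130.20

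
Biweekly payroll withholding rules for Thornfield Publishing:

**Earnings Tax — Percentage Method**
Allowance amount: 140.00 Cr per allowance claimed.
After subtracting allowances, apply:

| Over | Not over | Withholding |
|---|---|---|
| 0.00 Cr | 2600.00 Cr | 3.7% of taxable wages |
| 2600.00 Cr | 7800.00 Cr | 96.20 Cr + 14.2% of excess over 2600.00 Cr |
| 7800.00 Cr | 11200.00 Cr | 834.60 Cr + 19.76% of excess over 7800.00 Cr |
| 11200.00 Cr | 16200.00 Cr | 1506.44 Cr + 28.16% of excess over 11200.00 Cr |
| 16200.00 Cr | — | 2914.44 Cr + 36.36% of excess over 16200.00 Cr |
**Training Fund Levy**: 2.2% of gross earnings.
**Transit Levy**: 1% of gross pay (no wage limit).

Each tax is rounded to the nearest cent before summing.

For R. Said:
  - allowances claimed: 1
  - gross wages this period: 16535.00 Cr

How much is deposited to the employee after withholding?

13020.54 Cr

Earnings Tax: taxable = 16535.00 Cr − 1×140.00 Cr = 16395.00 Cr
  2914.44 Cr + 36.36% × (16395.00 Cr − 16200.00 Cr) = 2914.44 Cr + 36.36% × 195.00 Cr = 2985.34 Cr
Training Fund Levy: 2.2% × 16535.00 Cr = 363.77 Cr
Transit Levy: 1% × 16535.00 Cr = 165.35 Cr
Total withheld: 2985.34 Cr + 363.77 Cr + 165.35 Cr = 3514.46 Cr
Net pay: 16535.00 Cr − 3514.46 Cr = 13020.54 Cr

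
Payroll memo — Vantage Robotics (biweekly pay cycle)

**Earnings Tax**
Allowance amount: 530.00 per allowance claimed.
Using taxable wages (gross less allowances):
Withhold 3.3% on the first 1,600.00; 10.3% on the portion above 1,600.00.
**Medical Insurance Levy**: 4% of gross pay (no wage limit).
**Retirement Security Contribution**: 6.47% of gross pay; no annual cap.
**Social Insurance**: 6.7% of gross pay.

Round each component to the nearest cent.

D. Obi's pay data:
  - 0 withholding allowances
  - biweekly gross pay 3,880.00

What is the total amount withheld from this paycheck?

Earnings Tax: taxable = 3,880.00
  52.80 + 10.3% × (3,880.00 − 1,600.00) = 52.80 + 10.3% × 2,280.00 = 287.64
Medical Insurance Levy: 4% × 3,880.00 = 155.20
Retirement Security Contribution: 6.47% × 3,880.00 = 251.04
Social Insurance: 6.7% × 3,880.00 = 259.96
Total: 287.64 + 155.20 + 251.04 + 259.96 = 953.84

953.84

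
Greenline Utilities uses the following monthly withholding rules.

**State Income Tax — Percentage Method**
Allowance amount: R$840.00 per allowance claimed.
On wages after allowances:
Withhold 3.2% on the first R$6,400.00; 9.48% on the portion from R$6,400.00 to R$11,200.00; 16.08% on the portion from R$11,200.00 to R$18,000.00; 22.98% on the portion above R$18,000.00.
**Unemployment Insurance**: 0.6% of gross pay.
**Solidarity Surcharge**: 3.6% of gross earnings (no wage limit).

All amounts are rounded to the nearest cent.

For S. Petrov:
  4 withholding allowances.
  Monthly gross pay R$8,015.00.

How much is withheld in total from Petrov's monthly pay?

State Income Tax: taxable = R$8,015.00 − 4×R$840.00 = R$4,655.00
  3.2% × R$4,655.00 = R$148.96
Unemployment Insurance: 0.6% × R$8,015.00 = R$48.09
Solidarity Surcharge: 3.6% × R$8,015.00 = R$288.54
Total: R$148.96 + R$48.09 + R$288.54 = R$485.59

R$485.59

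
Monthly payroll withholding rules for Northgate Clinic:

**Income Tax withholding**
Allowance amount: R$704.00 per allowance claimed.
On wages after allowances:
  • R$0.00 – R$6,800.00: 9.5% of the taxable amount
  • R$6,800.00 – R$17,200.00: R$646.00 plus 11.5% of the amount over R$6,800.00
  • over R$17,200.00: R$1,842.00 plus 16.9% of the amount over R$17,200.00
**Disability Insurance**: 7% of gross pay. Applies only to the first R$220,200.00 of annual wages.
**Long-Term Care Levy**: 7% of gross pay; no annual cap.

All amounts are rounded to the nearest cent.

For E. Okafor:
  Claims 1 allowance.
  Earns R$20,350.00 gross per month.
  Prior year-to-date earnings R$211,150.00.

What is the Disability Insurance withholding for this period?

R$633.50

Disability Insurance: cap R$220,200.00 − YTD R$211,150.00 = R$9,050.00 subject; 7% × R$9,050.00 = R$633.50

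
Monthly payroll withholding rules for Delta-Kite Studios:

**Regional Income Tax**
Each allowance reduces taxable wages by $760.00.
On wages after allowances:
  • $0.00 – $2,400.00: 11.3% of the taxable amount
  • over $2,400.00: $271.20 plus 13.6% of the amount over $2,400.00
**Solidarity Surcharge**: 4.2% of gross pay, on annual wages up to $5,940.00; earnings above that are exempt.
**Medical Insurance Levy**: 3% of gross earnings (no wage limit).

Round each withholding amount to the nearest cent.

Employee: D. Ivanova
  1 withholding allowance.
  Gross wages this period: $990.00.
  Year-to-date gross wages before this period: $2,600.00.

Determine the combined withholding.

$97.27

Regional Income Tax: taxable = $990.00 − 1×$760.00 = $230.00
  11.3% × $230.00 = $25.99
Solidarity Surcharge: 4.2% × $990.00 = $41.58
Medical Insurance Levy: 3% × $990.00 = $29.70
Total: $25.99 + $41.58 + $29.70 = $97.27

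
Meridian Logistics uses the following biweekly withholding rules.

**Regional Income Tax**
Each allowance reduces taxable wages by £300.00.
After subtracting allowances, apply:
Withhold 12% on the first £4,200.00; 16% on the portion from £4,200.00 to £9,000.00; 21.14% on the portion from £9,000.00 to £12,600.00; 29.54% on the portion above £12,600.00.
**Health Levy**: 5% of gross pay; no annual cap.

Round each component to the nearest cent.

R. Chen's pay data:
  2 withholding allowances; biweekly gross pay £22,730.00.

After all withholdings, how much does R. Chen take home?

£16,745.30

Regional Income Tax: taxable = £22,730.00 − 2×£300.00 = £22,130.00
  £2,033.04 + 29.54% × (£22,130.00 − £12,600.00) = £2,033.04 + 29.54% × £9,530.00 = £4,848.20
Health Levy: 5% × £22,730.00 = £1,136.50
Total withheld: £4,848.20 + £1,136.50 = £5,984.70
Net pay: £22,730.00 − £5,984.70 = £16,745.30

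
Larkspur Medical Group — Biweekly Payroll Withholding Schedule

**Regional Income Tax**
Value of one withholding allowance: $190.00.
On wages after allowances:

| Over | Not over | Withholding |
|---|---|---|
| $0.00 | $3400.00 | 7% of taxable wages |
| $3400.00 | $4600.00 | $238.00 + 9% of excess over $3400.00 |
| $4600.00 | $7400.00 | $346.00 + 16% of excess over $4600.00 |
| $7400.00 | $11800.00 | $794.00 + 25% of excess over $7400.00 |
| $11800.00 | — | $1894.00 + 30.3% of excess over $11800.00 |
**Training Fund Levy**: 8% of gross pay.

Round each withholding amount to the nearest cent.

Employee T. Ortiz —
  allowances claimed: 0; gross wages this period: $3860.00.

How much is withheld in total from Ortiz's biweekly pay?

Regional Income Tax: taxable = $3860.00
  $238.00 + 9% × ($3860.00 − $3400.00) = $238.00 + 9% × $460.00 = $279.40
Training Fund Levy: 8% × $3860.00 = $308.80
Total: $279.40 + $308.80 = $588.20

$588.20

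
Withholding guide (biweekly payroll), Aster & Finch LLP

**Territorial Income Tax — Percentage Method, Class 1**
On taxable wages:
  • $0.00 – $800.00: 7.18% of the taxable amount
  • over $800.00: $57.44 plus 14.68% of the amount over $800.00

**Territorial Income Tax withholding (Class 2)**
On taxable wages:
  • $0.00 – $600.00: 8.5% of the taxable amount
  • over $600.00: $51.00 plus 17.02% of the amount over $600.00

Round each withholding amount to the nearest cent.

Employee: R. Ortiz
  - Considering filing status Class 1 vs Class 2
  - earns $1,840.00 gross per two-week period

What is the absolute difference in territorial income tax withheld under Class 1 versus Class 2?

$51.94

Territorial Income Tax (Class 1): taxable = $1,840.00
  $57.44 + 14.68% × ($1,840.00 − $800.00) = $57.44 + 14.68% × $1,040.00 = $210.11
Territorial Income Tax (Class 2): taxable = $1,840.00
  $51.00 + 17.02% × ($1,840.00 − $600.00) = $51.00 + 17.02% × $1,240.00 = $262.05
Difference: |$210.11 − $262.05| = $51.94 (higher under Class 2)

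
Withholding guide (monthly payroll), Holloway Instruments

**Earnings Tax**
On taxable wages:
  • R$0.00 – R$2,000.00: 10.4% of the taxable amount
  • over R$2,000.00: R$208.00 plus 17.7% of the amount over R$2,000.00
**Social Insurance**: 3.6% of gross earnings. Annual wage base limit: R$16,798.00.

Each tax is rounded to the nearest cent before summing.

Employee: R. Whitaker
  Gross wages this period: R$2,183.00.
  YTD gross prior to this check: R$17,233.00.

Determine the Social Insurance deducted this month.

Social Insurance: YTD R$17,233.00 ≥ cap R$16,798.00 → R$0.00

R$0.00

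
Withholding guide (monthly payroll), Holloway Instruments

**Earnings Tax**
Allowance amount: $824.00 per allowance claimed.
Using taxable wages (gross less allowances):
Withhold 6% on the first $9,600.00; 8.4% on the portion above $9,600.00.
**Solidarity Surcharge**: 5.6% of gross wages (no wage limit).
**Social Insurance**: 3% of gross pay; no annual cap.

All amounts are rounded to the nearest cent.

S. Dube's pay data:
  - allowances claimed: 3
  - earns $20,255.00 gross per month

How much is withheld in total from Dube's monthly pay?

Earnings Tax: taxable = $20,255.00 − 3×$824.00 = $17,783.00
  $576.00 + 8.4% × ($17,783.00 − $9,600.00) = $576.00 + 8.4% × $8,183.00 = $1,263.37
Solidarity Surcharge: 5.6% × $20,255.00 = $1,134.28
Social Insurance: 3% × $20,255.00 = $607.65
Total: $1,263.37 + $1,134.28 + $607.65 = $3,005.30

$3,005.30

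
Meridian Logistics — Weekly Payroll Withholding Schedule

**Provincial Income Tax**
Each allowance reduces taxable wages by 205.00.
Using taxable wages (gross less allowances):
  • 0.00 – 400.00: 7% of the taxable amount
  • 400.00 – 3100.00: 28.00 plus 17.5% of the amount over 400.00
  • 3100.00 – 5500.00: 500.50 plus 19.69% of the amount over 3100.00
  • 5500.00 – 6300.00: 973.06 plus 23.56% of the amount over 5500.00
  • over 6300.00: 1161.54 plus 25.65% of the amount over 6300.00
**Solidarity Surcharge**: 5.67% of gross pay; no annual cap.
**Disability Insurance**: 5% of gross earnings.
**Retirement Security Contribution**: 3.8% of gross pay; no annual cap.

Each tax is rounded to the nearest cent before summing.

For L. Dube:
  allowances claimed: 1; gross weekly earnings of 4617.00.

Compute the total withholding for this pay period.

1426.91

Provincial Income Tax: taxable = 4617.00 − 1×205.00 = 4412.00
  500.50 + 19.69% × (4412.00 − 3100.00) = 500.50 + 19.69% × 1312.00 = 758.83
Solidarity Surcharge: 5.67% × 4617.00 = 261.78
Disability Insurance: 5% × 4617.00 = 230.85
Retirement Security Contribution: 3.8% × 4617.00 = 175.45
Total: 758.83 + 261.78 + 230.85 + 175.45 = 1426.91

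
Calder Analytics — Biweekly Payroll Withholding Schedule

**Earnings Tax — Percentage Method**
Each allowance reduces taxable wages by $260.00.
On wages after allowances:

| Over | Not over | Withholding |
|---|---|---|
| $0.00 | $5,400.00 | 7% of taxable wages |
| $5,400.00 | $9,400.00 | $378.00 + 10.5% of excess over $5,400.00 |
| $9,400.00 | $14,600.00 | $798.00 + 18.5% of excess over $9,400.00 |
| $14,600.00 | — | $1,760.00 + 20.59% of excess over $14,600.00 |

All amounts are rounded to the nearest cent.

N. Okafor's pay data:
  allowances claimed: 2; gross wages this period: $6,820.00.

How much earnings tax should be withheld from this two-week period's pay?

Earnings Tax: taxable = $6,820.00 − 2×$260.00 = $6,300.00
  $378.00 + 10.5% × ($6,300.00 − $5,400.00) = $378.00 + 10.5% × $900.00 = $472.50

$472.50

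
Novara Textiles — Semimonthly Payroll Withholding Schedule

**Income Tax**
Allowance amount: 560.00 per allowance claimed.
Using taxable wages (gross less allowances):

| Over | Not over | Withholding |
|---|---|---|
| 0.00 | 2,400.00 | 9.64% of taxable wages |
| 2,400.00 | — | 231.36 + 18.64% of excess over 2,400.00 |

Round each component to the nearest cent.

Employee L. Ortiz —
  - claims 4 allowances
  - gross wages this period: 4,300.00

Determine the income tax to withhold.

198.58

Income Tax: taxable = 4,300.00 − 4×560.00 = 2,060.00
  9.64% × 2,060.00 = 198.58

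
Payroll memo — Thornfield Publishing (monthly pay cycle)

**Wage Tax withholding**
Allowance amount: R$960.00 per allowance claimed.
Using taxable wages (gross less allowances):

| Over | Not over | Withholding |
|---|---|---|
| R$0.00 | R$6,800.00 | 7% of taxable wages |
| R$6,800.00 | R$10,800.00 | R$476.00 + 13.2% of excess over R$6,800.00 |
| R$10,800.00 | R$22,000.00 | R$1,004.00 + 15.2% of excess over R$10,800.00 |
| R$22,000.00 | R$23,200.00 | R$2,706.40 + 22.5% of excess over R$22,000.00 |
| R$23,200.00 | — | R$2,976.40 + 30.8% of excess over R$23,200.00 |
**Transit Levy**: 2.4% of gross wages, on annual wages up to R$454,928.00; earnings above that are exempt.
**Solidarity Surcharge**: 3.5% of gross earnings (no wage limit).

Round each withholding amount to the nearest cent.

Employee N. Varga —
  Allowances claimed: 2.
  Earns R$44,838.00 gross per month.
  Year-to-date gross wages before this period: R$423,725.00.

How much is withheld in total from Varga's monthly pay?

R$11,367.74

Wage Tax: taxable = R$44,838.00 − 2×R$960.00 = R$42,918.00
  R$2,976.40 + 30.8% × (R$42,918.00 − R$23,200.00) = R$2,976.40 + 30.8% × R$19,718.00 = R$9,049.54
Transit Levy: cap R$454,928.00 − YTD R$423,725.00 = R$31,203.00 subject; 2.4% × R$31,203.00 = R$748.87
Solidarity Surcharge: 3.5% × R$44,838.00 = R$1,569.33
Total: R$9,049.54 + R$748.87 + R$1,569.33 = R$11,367.74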